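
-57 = -57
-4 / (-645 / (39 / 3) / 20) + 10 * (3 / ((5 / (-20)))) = -15272 / 129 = -118.39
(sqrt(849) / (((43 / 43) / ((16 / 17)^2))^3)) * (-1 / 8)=-2097152 * sqrt(849) / 24137569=-2.53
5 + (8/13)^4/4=143829/28561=5.04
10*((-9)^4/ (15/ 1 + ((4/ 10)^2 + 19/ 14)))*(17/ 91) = 18589500/ 25051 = 742.07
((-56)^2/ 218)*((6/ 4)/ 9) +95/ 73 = 88297/ 23871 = 3.70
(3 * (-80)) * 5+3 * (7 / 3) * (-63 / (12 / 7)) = -1457.25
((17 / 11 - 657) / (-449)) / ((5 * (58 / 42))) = 30282 / 143231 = 0.21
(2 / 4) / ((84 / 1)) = 1 / 168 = 0.01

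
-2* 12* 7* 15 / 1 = -2520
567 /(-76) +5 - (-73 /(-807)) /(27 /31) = -4246531 /1655964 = -2.56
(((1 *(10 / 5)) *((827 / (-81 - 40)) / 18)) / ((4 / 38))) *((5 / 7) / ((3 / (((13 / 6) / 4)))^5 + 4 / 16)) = -58341269090 / 59002338801483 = -0.00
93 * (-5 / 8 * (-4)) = 465 / 2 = 232.50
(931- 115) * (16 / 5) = 13056 / 5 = 2611.20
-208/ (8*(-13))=2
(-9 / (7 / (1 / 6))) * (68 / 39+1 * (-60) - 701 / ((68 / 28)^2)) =1996219 / 52598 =37.95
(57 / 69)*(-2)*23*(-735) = 27930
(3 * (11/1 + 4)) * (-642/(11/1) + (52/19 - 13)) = -645435/209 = -3088.21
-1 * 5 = -5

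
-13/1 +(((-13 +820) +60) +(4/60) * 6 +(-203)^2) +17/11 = 2313572/55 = 42064.95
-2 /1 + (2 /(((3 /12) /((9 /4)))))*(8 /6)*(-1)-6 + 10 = -22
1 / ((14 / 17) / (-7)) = -17 / 2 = -8.50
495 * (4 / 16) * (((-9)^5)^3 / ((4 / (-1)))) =101916110386851255 / 16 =6369756899178203.44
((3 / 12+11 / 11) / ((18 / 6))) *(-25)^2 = 3125 / 12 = 260.42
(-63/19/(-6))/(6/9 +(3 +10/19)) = 63/478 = 0.13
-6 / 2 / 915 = -1 / 305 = -0.00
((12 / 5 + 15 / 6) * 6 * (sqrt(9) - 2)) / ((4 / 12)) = 441 / 5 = 88.20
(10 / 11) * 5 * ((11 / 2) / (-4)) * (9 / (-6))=75 / 8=9.38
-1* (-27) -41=-14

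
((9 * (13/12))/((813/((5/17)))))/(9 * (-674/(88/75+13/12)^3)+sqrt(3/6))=-1651640551216695000000/247160900472332312184453577 - 6258141358738443785 * sqrt(2)/988643601889329248737814308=-0.00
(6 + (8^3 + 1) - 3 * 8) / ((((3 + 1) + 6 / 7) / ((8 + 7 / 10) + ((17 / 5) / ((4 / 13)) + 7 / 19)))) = 5297985 / 2584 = 2050.30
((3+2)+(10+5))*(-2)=-40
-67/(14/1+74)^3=-67/681472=-0.00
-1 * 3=-3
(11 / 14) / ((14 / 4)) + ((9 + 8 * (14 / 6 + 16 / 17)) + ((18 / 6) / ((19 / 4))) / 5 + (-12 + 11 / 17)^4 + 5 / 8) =16648.62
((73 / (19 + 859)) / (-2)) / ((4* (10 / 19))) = -1387 / 70240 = -0.02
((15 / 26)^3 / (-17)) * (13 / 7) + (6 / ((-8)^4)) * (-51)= -3940983 / 41187328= -0.10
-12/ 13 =-0.92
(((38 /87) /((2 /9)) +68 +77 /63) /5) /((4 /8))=7432 /261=28.48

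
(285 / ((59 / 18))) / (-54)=-95 / 59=-1.61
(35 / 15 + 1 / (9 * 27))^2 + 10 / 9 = 388234 / 59049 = 6.57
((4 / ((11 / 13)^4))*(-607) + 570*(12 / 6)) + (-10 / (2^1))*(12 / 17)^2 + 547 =-12913449669 / 4231249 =-3051.92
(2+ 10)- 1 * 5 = 7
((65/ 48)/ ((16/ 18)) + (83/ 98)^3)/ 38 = 32090147/ 572244736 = 0.06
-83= -83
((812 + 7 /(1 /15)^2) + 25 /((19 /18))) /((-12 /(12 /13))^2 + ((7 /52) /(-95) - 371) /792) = 14.30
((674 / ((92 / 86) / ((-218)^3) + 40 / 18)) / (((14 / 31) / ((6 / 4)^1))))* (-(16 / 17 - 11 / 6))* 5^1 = 26178940008405 / 5825637877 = 4493.75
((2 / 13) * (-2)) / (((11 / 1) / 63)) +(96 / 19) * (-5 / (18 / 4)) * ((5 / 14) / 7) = -2.05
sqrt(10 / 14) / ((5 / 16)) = 16 * sqrt(35) / 35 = 2.70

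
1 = 1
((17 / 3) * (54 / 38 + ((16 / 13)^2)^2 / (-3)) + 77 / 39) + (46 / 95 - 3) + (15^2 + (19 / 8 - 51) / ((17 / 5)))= 710296134689 / 3321073080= 213.88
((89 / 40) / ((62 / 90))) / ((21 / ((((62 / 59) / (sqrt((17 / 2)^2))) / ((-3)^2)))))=89 / 42126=0.00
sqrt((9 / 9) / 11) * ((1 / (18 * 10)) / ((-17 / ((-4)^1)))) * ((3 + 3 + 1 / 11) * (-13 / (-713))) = 0.00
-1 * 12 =-12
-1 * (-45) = 45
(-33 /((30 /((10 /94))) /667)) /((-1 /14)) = 1092.74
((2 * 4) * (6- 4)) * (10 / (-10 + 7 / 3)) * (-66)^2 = -2090880 / 23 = -90907.83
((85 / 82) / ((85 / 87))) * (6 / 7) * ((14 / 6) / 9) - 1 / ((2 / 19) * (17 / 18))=-20540 / 2091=-9.82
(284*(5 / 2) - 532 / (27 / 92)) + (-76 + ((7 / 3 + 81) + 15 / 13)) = -384083 / 351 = -1094.25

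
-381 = -381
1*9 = 9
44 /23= 1.91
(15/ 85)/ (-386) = -3/ 6562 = -0.00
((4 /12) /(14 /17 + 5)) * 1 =0.06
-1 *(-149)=149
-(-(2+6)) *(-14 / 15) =-7.47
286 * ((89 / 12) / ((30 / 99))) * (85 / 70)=2379949 / 280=8499.82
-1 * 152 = -152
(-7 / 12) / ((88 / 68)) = -119 / 264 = -0.45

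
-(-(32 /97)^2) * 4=4096 /9409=0.44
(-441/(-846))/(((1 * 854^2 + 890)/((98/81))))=2401/2779894242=0.00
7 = 7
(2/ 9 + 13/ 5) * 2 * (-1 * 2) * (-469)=238252/ 45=5294.49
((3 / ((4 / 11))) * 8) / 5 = 66 / 5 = 13.20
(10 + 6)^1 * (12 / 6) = 32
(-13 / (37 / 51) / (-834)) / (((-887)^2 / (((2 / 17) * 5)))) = 65 / 4046352967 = 0.00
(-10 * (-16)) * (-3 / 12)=-40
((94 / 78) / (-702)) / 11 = -47 / 301158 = -0.00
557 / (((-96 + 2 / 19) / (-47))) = 497401 / 1822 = 273.00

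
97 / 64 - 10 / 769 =73953 / 49216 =1.50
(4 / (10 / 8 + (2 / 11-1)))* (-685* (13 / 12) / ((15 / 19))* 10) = -783640 / 9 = -87071.11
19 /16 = 1.19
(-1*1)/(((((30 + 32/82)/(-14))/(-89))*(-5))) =8.20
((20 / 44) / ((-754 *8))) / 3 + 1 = 199051 / 199056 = 1.00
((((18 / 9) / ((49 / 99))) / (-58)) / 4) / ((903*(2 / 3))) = -99 / 3421768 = -0.00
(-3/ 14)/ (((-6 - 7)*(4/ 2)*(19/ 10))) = 15/ 3458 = 0.00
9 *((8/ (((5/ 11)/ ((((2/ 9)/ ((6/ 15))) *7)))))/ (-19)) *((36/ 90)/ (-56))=22/ 95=0.23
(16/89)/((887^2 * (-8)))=-2/70022441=-0.00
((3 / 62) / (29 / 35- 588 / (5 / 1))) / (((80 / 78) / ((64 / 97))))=-3276 / 12289609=-0.00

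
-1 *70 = -70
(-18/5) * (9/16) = -81/40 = -2.02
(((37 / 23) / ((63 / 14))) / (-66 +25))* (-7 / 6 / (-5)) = -259 / 127305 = -0.00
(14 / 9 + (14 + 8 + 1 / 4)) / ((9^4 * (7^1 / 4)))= 857 / 413343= 0.00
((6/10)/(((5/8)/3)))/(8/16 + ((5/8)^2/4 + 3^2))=2048/6825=0.30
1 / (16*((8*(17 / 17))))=1 / 128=0.01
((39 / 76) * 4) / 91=3 / 133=0.02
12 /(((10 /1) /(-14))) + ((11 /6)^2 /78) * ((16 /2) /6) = -176299 /10530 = -16.74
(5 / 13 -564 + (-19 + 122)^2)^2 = 17053748100 / 169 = 100909752.07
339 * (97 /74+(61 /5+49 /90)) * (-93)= -81977206 /185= -443120.03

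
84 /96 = 7 /8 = 0.88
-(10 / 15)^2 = -4 / 9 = -0.44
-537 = -537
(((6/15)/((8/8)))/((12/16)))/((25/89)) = 712/375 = 1.90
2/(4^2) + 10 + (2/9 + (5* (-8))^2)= 115945/72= 1610.35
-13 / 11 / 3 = -13 / 33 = -0.39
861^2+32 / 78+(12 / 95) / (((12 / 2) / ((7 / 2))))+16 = 2746655378 / 3705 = 741337.48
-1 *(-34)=34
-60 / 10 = -6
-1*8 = -8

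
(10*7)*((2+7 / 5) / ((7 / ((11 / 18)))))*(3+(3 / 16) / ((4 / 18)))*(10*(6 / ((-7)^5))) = -38335 / 134456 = -0.29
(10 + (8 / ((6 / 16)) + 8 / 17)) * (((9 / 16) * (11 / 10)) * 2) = 26763 / 680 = 39.36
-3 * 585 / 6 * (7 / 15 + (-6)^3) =126087 / 2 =63043.50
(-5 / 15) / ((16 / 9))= -3 / 16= -0.19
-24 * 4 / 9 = -32 / 3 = -10.67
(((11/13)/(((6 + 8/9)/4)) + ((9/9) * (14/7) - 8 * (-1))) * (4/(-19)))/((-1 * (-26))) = -0.08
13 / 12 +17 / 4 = 16 / 3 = 5.33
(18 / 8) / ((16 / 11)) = 99 / 64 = 1.55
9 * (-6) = -54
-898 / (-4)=449 / 2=224.50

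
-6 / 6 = -1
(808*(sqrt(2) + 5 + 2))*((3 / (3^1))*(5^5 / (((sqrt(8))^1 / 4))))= 5050000 + 17675000*sqrt(2)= 30046224.71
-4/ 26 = -2/ 13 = -0.15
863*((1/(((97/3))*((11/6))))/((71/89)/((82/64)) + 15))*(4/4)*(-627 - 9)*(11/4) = -9012686994/5529679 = -1629.88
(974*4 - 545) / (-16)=-3351 / 16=-209.44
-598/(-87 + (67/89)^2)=2368379/342319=6.92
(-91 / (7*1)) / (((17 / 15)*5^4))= -39 / 2125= -0.02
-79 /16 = -4.94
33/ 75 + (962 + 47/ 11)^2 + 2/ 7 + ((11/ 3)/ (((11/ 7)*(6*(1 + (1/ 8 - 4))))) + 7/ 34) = 139146566914571/ 149029650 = 933683.78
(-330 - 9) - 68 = -407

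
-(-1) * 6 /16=3 /8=0.38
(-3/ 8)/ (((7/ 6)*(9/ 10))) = -5/ 14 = -0.36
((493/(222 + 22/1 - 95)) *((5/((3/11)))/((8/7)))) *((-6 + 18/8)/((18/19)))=-18031475/85824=-210.10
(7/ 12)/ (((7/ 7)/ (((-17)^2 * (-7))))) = -14161/ 12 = -1180.08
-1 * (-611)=611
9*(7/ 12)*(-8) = -42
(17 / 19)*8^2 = 1088 / 19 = 57.26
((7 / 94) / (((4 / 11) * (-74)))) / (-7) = 11 / 27824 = 0.00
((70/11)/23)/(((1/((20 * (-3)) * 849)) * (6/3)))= -1782900/253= -7047.04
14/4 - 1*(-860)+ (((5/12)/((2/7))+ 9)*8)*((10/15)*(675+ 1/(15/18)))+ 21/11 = 38582.34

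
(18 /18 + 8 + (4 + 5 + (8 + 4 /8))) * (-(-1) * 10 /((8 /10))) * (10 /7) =6625 /14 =473.21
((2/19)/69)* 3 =2/437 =0.00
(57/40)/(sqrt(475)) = 3 * sqrt(19)/200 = 0.07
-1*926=-926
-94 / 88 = -47 / 44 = -1.07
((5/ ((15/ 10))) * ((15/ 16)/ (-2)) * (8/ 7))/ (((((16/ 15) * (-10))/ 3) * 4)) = 225/ 1792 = 0.13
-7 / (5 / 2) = -2.80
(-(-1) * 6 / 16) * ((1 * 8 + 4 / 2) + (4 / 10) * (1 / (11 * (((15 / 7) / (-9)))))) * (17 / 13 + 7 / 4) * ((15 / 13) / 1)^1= 968787 / 74360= 13.03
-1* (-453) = 453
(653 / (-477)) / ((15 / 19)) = -12407 / 7155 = -1.73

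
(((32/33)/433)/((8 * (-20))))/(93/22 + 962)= -2/138064215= -0.00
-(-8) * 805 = 6440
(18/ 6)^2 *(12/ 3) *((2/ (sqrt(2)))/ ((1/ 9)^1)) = 458.21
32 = 32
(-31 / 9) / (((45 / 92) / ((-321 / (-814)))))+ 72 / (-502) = -40276102 / 13791195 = -2.92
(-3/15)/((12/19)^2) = -361/720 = -0.50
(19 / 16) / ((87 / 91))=1.24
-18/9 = -2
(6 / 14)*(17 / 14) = 51 / 98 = 0.52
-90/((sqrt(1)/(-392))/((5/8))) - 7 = 22043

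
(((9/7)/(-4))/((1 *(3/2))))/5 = -3/70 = -0.04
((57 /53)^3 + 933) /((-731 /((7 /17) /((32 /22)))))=-5354866209 /14800755832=-0.36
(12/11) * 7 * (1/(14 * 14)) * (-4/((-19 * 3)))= 4/1463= 0.00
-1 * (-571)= 571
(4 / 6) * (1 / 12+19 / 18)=41 / 54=0.76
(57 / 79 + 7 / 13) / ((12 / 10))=3235 / 3081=1.05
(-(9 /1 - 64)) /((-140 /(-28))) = 11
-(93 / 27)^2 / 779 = -961 / 63099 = -0.02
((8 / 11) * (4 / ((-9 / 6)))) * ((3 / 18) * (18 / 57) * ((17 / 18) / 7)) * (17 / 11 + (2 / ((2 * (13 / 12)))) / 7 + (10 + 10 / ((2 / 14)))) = -14825632 / 13180167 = -1.12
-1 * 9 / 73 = -9 / 73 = -0.12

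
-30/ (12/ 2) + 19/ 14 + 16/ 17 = -643/ 238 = -2.70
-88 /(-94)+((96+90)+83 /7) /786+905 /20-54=-3911029 /517188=-7.56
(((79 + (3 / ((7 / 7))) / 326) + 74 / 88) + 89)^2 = 1466504046049 / 51437584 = 28510.36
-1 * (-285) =285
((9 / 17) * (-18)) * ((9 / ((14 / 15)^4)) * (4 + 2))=-110716875 / 163268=-678.13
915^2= 837225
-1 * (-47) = 47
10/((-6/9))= -15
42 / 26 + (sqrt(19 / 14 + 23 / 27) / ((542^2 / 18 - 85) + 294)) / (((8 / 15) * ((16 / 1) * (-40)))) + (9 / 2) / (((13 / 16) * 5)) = 177 / 65 - 3 * sqrt(35070) / 2132666368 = 2.72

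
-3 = -3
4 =4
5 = 5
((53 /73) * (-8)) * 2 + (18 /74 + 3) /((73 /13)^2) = -2270168 /197173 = -11.51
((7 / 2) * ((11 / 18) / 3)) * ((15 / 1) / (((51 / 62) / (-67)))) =-799645 / 918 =-871.07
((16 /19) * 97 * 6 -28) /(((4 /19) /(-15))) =-32925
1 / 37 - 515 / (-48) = 19103 / 1776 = 10.76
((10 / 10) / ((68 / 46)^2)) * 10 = 2645 / 578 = 4.58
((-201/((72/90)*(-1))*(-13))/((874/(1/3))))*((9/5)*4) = -7839/874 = -8.97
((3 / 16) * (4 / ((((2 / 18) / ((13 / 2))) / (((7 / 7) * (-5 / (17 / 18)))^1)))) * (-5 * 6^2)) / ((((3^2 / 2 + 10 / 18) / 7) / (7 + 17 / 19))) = 147622500 / 323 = 457035.60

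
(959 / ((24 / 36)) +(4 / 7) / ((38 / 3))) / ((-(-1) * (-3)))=-127551 / 266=-479.52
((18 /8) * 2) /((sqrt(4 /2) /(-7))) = -63 * sqrt(2) /4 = -22.27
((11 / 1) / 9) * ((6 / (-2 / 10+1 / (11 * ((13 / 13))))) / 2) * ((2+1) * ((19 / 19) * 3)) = -605 / 2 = -302.50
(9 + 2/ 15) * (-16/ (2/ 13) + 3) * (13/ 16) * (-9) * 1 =539643/ 80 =6745.54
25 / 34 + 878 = 29877 / 34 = 878.74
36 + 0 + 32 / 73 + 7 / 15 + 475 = 560536 / 1095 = 511.91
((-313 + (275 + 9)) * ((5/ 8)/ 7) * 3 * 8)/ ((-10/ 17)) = 1479/ 14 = 105.64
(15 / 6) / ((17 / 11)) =55 / 34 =1.62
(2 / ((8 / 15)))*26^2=2535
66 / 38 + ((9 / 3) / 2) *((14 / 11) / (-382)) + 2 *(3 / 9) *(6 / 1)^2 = 2054379 / 79838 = 25.73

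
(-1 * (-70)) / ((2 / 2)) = 70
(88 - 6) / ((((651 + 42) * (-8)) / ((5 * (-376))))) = 19270 / 693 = 27.81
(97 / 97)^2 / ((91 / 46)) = 46 / 91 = 0.51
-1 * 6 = -6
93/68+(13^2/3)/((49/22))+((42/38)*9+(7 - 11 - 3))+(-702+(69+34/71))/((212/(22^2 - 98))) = -801917122291/714684012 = -1122.06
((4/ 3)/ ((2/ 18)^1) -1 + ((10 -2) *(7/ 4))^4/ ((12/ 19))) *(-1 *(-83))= 15148247/ 3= 5049415.67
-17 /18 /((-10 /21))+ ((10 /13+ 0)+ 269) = 211967 /780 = 271.75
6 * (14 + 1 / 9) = 254 / 3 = 84.67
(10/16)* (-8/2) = -5/2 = -2.50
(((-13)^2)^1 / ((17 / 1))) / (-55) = -169 / 935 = -0.18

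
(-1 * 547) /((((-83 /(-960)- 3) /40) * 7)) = 21004800 /19579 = 1072.82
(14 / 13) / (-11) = -14 / 143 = -0.10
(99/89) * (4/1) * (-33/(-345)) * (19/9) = 9196/10235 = 0.90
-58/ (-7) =58/ 7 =8.29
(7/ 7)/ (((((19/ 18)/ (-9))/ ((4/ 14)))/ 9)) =-2916/ 133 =-21.92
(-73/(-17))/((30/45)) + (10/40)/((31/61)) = 6.93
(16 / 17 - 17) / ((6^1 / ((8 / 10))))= -2.14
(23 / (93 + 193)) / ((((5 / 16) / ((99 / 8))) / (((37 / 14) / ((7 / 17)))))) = 130203 / 6370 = 20.44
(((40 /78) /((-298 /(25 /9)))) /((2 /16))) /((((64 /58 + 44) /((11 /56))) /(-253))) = 10088375 /239424822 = 0.04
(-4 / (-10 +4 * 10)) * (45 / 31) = -0.19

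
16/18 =0.89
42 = 42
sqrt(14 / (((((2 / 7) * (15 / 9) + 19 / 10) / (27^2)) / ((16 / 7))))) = 99.08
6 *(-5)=-30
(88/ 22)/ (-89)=-4/ 89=-0.04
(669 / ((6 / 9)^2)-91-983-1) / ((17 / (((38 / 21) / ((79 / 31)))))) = 1013669 / 56406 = 17.97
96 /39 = 2.46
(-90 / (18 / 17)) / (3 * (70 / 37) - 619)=0.14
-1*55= -55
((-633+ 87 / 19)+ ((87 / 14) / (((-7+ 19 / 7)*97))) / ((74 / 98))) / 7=-857080199 / 9546740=-89.78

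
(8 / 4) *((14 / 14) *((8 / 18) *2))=16 / 9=1.78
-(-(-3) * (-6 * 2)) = 36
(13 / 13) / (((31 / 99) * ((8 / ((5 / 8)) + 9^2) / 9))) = 4455 / 14539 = 0.31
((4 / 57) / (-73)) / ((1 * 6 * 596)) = -1 / 3719934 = -0.00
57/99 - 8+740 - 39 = 22888/33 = 693.58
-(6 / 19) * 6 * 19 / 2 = -18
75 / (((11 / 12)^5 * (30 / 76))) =47278080 / 161051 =293.56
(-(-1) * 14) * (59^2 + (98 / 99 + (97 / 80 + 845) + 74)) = 244058101 / 3960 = 61630.83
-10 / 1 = -10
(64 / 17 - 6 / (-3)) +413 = 7119 / 17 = 418.76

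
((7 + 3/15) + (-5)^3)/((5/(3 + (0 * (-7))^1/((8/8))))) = -1767/25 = -70.68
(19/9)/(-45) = -19/405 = -0.05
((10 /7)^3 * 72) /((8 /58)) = 522000 /343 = 1521.87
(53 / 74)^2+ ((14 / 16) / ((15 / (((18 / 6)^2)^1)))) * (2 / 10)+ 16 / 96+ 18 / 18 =1465897 / 821400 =1.78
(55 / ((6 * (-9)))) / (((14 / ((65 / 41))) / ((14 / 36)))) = -3575 / 79704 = -0.04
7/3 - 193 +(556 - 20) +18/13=13522/39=346.72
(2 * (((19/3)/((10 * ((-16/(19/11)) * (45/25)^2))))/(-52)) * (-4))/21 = -1805/11675664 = -0.00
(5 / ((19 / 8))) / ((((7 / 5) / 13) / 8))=20800 / 133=156.39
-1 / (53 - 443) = 1 / 390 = 0.00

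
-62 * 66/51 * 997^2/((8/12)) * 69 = -140328226566/17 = -8254601562.71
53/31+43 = 44.71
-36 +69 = 33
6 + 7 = 13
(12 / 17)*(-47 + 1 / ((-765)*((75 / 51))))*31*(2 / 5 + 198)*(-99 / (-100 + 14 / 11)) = -393502345984 / 1923125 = -204616.10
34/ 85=2/ 5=0.40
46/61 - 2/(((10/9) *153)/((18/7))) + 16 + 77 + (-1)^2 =3438002/36295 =94.72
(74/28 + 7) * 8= 540/7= 77.14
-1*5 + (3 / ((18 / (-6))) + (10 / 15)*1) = -16 / 3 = -5.33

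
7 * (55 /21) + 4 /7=397 /21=18.90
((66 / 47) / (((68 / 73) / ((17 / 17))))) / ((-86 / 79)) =-190311 / 137428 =-1.38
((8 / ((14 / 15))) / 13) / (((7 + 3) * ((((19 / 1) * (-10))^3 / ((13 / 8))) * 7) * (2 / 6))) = -9 / 1344364000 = -0.00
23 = 23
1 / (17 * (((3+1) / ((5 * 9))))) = 45 / 68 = 0.66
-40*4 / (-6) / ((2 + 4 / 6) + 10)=40 / 19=2.11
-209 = -209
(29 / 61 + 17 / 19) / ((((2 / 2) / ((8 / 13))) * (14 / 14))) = 12704 / 15067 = 0.84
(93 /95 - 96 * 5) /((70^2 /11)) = -71511 /66500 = -1.08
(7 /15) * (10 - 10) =0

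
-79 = -79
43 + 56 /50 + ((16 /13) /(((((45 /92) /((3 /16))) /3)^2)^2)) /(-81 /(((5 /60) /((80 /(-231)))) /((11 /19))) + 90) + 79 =606489402853 /4925700000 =123.13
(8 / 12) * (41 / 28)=41 / 42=0.98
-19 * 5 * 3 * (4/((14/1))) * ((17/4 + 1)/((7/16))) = -6840/7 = -977.14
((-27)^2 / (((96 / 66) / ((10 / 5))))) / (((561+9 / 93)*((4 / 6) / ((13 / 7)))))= 248589 / 49952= 4.98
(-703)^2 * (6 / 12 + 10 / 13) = 16308897 / 26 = 627265.27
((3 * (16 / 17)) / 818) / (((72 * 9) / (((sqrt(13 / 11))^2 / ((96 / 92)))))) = 299 / 49560984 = 0.00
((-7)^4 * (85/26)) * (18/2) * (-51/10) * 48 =-224820036/13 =-17293848.92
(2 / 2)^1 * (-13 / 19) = -13 / 19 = -0.68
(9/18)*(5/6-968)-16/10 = -29111/60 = -485.18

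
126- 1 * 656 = -530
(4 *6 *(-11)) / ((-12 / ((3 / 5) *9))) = 594 / 5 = 118.80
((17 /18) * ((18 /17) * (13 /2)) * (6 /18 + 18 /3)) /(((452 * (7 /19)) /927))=1450137 /6328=229.16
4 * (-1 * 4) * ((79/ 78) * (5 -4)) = -632/ 39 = -16.21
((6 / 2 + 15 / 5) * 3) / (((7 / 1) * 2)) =9 / 7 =1.29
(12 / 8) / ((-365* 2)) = -3 / 1460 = -0.00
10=10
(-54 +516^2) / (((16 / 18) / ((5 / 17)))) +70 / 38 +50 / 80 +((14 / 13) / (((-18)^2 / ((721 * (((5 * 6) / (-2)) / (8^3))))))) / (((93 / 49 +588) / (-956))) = 14779175899214011 / 167784784128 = 88084.13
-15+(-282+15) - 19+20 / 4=-296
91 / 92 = 0.99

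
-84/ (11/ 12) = -1008/ 11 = -91.64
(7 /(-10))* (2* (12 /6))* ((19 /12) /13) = -133 /390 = -0.34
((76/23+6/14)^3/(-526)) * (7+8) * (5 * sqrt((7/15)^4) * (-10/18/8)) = 1085409005/9676561104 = 0.11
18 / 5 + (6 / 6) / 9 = 167 / 45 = 3.71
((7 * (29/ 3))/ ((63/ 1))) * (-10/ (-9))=290/ 243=1.19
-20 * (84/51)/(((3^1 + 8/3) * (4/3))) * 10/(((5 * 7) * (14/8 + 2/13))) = -2080/3179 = -0.65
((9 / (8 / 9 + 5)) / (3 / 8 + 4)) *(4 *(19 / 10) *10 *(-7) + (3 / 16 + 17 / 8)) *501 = -68784795 / 742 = -92701.88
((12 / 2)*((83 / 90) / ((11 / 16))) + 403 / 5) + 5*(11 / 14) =213853 / 2310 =92.58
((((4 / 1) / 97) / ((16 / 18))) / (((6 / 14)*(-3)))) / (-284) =7 / 55096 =0.00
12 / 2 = 6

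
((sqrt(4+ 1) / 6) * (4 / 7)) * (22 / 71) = 44 * sqrt(5) / 1491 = 0.07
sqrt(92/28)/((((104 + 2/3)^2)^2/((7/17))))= 81 *sqrt(161)/165259910672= 0.00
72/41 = 1.76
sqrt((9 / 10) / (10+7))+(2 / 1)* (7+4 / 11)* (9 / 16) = 3* sqrt(170) / 170+729 / 88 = 8.51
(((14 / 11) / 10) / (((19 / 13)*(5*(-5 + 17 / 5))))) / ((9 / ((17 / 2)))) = -1547 / 150480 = -0.01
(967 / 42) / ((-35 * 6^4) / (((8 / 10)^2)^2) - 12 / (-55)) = -425480 / 2046511593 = -0.00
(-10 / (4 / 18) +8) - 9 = -46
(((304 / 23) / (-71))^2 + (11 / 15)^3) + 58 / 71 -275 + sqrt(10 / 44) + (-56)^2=sqrt(110) / 22 + 25760429089184 / 9000075375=2862.72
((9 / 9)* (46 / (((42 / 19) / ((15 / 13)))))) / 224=2185 / 20384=0.11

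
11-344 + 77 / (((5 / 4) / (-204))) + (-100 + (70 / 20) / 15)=-77995 / 6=-12999.17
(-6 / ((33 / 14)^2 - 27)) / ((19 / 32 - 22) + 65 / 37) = -464128 / 32594265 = -0.01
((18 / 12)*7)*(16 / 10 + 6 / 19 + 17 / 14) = 12489 / 380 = 32.87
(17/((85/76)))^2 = 5776/25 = 231.04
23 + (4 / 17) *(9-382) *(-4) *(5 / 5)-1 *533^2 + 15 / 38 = -183279597 / 646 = -283714.55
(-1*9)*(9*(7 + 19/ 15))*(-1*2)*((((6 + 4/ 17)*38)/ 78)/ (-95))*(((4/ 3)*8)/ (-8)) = 315456/ 5525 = 57.10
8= 8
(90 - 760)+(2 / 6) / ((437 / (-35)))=-878405 / 1311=-670.03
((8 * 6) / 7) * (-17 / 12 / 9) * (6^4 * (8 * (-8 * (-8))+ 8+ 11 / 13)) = -66301632 / 91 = -728589.36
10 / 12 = 5 / 6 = 0.83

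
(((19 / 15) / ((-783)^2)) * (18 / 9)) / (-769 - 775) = -19 / 7099570620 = -0.00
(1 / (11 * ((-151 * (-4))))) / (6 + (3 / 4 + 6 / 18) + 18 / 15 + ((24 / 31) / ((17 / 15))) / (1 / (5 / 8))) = 7905 / 457470959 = 0.00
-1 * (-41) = 41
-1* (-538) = 538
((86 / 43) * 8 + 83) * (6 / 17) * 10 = 5940 / 17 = 349.41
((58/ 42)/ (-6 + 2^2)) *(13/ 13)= -29/ 42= -0.69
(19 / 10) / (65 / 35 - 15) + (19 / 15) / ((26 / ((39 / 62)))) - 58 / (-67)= 1436477 / 1910840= 0.75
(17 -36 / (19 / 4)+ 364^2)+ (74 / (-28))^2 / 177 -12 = 87332799511 / 659148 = 132493.46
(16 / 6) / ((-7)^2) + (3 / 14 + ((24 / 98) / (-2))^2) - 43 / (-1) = 623545 / 14406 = 43.28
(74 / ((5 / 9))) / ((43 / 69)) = 213.74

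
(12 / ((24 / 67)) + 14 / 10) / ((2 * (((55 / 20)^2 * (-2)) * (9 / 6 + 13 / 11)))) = -1396 / 3245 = -0.43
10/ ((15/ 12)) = 8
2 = 2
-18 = -18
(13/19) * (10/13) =10/19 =0.53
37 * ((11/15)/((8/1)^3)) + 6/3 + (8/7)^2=1264103/376320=3.36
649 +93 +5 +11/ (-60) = 44809/ 60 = 746.82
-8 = -8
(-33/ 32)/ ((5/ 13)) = -429/ 160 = -2.68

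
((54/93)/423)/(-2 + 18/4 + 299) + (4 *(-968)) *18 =-69696.00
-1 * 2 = -2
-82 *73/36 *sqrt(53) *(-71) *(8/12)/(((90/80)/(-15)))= -8500120 *sqrt(53)/81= -763972.93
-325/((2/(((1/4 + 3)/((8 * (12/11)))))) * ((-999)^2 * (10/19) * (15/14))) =-247247/2299394304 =-0.00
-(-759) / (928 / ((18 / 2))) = 6831 / 928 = 7.36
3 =3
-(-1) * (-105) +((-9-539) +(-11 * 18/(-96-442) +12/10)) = -876176/1345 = -651.43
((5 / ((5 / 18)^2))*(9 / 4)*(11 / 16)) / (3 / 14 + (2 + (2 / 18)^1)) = 505197 / 11720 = 43.11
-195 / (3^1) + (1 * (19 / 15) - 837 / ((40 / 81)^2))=-16780591 / 4800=-3495.96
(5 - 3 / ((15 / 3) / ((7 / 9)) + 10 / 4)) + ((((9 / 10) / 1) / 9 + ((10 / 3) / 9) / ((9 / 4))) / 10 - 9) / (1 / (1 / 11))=3.85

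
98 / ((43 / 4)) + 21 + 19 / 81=105712 / 3483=30.35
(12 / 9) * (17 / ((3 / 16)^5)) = 71303168 / 729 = 97809.56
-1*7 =-7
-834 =-834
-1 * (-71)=71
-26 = -26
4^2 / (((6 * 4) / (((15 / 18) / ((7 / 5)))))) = 25 / 63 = 0.40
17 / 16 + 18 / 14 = 263 / 112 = 2.35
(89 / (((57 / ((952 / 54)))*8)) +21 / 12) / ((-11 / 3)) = -2905 / 2052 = -1.42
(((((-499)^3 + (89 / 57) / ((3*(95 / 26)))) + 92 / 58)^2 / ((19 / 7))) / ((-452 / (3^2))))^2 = 12826363706754210396842200000.00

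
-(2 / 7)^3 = -8 / 343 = -0.02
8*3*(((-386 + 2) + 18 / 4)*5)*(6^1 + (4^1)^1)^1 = -455400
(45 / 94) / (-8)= -45 / 752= -0.06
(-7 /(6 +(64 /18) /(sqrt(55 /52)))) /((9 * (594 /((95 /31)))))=-3325 /3321092 +5320 * sqrt(715) /246591081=-0.00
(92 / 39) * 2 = 184 / 39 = 4.72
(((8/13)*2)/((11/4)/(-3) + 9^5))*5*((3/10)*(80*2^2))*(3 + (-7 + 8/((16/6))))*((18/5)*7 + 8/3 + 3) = -2844672/9211501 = -0.31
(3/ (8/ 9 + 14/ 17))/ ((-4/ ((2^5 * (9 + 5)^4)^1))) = -70531776/ 131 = -538410.50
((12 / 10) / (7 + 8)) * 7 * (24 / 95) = 336 / 2375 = 0.14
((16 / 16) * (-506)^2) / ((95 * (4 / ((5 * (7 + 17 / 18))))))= 9153287 / 342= 26764.00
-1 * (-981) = 981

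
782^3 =478211768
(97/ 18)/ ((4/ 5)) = 6.74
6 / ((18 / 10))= 10 / 3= 3.33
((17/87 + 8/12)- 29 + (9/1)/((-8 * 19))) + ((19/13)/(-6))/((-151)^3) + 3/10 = -82559441087537/2959422961560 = -27.90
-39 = -39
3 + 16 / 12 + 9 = 40 / 3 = 13.33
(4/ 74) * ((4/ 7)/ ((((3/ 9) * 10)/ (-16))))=-192/ 1295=-0.15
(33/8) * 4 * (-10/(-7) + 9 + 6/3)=2871/14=205.07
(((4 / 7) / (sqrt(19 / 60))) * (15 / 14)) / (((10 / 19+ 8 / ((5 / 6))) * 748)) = 75 * sqrt(285) / 8814806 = 0.00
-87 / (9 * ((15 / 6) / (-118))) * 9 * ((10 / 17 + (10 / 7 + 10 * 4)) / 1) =20532000 / 119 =172537.82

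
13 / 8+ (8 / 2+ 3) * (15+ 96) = 778.62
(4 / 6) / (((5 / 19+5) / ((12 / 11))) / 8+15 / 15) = 304 / 731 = 0.42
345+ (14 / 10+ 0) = 1732 / 5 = 346.40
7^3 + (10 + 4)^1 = 357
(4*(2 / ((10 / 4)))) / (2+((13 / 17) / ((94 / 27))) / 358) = 9153344 / 5722595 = 1.60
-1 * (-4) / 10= 2 / 5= 0.40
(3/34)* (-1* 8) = -12/17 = -0.71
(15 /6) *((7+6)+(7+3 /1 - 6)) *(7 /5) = 119 /2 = 59.50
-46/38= -23/19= -1.21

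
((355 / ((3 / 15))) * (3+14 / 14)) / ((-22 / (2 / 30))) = -710 / 33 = -21.52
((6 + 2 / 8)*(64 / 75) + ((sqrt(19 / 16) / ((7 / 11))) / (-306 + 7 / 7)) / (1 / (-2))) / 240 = 11*sqrt(19) / 1024800 + 1 / 45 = 0.02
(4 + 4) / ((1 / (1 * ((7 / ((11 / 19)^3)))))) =384104 / 1331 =288.58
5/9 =0.56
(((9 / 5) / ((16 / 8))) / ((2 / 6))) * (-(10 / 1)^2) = -270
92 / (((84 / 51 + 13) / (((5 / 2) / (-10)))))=-391 / 249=-1.57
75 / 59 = 1.27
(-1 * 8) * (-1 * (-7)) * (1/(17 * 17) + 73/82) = -593012/11849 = -50.05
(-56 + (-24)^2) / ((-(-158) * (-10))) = -26 / 79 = -0.33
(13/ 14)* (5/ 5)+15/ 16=209/ 112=1.87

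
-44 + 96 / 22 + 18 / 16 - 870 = -79949 / 88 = -908.51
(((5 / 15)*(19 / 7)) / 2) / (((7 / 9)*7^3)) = 57 / 33614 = 0.00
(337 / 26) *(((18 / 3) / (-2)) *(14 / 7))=-1011 / 13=-77.77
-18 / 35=-0.51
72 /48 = 3 /2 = 1.50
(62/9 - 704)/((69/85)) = -533290/621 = -858.76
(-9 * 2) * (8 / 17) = -144 / 17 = -8.47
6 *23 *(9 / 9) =138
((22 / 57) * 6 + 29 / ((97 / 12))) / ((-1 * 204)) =-160 / 5529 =-0.03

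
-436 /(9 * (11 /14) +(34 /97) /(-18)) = -61.83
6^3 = 216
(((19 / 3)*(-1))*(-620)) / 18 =5890 / 27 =218.15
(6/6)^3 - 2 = -1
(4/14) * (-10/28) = -5/49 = -0.10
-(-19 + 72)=-53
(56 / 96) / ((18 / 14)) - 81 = -8699 / 108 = -80.55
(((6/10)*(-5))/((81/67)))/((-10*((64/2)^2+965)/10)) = 67/53703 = 0.00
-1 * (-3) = 3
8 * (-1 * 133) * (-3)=3192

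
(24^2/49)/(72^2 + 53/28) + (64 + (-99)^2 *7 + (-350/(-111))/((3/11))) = 23247183467687/338472855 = 68682.56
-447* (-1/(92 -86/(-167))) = 24883/5150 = 4.83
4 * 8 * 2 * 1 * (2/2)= 64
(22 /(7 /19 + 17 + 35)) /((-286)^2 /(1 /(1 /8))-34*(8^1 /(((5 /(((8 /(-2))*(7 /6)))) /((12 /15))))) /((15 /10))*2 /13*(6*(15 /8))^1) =10868 /270570151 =0.00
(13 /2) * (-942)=-6123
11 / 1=11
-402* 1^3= -402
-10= -10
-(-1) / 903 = 1 / 903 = 0.00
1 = 1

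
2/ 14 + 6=43/ 7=6.14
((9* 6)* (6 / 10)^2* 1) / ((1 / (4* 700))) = 54432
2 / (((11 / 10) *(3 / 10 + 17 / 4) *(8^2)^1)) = 25 / 4004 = 0.01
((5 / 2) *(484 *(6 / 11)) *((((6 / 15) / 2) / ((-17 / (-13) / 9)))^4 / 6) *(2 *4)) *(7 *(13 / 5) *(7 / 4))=5252131072188 / 52200625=100614.33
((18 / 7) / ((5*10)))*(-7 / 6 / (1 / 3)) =-9 / 50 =-0.18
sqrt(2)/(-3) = -sqrt(2)/3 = -0.47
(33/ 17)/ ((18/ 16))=88/ 51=1.73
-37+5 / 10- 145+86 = -95.50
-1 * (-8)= 8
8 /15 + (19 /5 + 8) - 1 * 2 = 31 /3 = 10.33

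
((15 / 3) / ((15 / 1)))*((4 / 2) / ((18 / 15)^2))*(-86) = -1075 / 27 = -39.81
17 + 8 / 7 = 127 / 7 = 18.14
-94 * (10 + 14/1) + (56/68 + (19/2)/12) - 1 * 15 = -925909/408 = -2269.38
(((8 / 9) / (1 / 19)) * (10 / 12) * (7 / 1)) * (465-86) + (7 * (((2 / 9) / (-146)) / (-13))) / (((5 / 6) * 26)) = 62187115963 / 1665495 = 37338.52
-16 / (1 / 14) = -224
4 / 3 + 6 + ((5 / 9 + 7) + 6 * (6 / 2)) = 296 / 9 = 32.89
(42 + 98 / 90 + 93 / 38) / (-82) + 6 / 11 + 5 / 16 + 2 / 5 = 4335029 / 6169680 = 0.70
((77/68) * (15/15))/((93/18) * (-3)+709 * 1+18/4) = 0.00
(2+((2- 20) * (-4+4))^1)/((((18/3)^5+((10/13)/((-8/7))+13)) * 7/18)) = 1872/2834951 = 0.00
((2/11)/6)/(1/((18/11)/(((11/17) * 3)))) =34/1331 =0.03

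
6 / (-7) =-6 / 7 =-0.86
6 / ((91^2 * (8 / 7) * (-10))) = -3 / 47320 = -0.00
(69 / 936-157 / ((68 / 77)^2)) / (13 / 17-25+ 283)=-36289973 / 46664592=-0.78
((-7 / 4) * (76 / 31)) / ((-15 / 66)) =2926 / 155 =18.88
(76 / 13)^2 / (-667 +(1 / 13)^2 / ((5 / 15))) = -361 / 7045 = -0.05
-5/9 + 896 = 8059/9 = 895.44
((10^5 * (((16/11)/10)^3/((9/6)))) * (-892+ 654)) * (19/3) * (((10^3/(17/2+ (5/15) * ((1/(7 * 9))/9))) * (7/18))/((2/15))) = -4084125696000000/38491189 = -106105469.90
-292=-292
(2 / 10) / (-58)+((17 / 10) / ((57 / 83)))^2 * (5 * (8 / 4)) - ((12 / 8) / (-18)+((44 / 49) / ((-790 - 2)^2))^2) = 313446084419504347 / 5108492184009984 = 61.36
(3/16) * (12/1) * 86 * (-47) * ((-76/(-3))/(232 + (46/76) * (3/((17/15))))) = -148834524/150907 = -986.27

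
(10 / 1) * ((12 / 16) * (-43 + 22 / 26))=-4110 / 13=-316.15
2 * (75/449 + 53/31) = 52244/13919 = 3.75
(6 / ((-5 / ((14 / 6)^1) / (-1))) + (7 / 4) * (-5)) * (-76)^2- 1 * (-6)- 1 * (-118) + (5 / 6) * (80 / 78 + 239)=-39830519 / 1170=-34043.18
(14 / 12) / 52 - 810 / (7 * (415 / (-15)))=762227 / 181272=4.20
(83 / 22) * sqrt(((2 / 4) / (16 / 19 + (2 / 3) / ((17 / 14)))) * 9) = 249 * sqrt(653106) / 29656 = 6.79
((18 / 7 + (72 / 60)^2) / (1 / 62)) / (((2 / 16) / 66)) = 22980672 / 175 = 131318.13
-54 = -54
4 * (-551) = -2204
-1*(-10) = 10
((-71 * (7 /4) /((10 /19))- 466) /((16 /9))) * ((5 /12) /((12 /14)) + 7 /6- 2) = 137.12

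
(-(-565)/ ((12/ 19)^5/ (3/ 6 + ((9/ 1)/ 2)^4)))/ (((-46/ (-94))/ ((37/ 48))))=15981417472509085/ 4395368448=3635967.65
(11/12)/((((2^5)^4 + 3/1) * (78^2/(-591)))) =-2167/25518218544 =-0.00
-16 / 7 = -2.29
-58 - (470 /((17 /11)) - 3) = -6105 /17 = -359.12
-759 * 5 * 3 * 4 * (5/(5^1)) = -45540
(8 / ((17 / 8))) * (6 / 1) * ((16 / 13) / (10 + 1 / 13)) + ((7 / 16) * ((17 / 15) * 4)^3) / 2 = 173913514 / 7516125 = 23.14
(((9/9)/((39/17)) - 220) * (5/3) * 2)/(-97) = 85630/11349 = 7.55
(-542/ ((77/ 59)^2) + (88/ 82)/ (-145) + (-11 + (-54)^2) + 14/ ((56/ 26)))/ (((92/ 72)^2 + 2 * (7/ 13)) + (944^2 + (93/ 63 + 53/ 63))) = 385008689647998/ 132302518163352845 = 0.00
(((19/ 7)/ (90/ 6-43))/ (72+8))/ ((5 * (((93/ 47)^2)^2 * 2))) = -92713939/ 11729455516800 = -0.00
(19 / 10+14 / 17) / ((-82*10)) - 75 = -10455463 / 139400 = -75.00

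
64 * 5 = 320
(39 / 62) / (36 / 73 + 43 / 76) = 108186 / 182125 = 0.59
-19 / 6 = -3.17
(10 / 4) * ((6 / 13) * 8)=9.23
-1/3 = -0.33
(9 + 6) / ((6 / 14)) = 35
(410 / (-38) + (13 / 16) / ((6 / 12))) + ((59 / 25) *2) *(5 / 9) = -44749 / 6840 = -6.54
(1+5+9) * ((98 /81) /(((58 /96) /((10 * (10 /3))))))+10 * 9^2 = 1418230 /783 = 1811.28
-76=-76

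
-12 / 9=-1.33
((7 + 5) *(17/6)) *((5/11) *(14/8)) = 595/22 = 27.05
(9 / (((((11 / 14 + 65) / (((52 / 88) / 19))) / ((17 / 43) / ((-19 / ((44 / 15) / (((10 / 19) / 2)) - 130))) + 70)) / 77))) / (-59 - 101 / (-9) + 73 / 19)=-2314457964 / 4282734425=-0.54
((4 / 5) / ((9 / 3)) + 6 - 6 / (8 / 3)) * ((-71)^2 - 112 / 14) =1212953 / 60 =20215.88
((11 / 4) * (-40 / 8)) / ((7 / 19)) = -1045 / 28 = -37.32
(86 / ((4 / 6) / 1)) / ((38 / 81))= 10449 / 38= 274.97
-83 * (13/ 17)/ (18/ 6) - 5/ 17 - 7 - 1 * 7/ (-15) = -7136/ 255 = -27.98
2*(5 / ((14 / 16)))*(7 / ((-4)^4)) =5 / 16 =0.31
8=8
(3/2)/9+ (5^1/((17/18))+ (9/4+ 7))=3001/204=14.71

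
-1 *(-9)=9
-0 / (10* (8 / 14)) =0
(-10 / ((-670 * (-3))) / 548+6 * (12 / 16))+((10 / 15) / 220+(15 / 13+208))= 5608907263 / 26251940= 213.66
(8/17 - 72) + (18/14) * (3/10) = -84661/1190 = -71.14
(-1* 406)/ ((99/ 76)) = -30856/ 99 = -311.68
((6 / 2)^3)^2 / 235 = 3.10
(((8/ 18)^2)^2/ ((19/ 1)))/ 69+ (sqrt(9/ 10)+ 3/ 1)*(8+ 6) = 21*sqrt(10)/ 5+ 361262038/ 8601471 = 55.28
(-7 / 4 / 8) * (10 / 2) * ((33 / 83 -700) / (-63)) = -290335 / 23904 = -12.15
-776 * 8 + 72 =-6136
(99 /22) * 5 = 45 /2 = 22.50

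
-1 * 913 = -913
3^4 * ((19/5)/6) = 513/10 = 51.30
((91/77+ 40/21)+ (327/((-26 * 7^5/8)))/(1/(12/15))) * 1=111101689/36051015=3.08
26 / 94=13 / 47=0.28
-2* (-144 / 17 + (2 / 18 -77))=26120 / 153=170.72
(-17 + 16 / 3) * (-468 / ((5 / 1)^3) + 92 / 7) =-8224 / 75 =-109.65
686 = 686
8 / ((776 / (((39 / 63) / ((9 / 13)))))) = 169 / 18333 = 0.01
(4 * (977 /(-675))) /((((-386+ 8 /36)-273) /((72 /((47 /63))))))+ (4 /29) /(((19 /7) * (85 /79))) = 8347234516 /9322272575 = 0.90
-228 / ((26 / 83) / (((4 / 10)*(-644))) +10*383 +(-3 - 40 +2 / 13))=-158431728 / 2631601471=-0.06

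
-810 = -810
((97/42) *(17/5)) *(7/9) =1649/270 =6.11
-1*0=0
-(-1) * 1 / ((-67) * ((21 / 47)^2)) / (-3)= 2209 / 88641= 0.02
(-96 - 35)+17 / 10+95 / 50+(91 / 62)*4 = -18837 / 155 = -121.53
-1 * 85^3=-614125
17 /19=0.89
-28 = -28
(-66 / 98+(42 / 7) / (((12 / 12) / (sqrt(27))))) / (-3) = 11 / 49 - 6*sqrt(3) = -10.17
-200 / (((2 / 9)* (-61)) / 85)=76500 / 61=1254.10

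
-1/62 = -0.02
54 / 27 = 2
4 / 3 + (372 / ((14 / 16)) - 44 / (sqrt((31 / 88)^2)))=196324 / 651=301.57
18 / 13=1.38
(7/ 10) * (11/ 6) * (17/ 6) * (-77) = -100793/ 360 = -279.98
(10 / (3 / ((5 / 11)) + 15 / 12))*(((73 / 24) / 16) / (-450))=-73 / 135648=-0.00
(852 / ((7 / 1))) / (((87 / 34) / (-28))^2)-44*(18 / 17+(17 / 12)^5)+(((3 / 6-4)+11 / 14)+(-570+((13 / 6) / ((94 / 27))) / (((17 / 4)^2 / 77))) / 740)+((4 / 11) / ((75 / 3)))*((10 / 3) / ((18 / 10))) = 144480903120668227279 / 10122793766426880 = 14272.83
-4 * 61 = -244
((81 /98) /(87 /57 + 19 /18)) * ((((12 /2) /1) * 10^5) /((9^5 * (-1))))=-3800000 /1168209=-3.25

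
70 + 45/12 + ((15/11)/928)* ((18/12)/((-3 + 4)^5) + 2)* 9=1506625/20416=73.80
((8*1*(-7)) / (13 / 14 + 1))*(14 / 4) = -2744 / 27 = -101.63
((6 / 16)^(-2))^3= 262144 / 729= 359.59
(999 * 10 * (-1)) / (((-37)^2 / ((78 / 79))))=-21060 / 2923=-7.20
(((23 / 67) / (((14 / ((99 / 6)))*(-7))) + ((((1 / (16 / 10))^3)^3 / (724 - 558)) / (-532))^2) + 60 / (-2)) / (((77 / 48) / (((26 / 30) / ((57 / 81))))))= -99311212329326694342228220443819 / 4303564902907290322786456698880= -23.08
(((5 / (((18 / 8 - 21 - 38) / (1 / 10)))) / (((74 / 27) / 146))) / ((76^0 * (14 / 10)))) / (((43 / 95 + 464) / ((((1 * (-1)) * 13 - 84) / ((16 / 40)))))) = 454069125 / 2594123539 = 0.18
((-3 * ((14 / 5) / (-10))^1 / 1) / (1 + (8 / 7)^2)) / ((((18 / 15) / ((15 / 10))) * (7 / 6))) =441 / 1130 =0.39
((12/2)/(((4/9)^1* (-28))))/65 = -27/3640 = -0.01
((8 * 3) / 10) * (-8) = -96 / 5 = -19.20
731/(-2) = -731/2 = -365.50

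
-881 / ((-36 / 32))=7048 / 9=783.11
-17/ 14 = -1.21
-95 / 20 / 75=-19 / 300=-0.06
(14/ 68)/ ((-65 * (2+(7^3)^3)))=-7/ 89181475890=-0.00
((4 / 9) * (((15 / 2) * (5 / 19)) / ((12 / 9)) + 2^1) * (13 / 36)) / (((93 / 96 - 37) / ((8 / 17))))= -220064 / 30165939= -0.01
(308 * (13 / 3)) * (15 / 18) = 10010 / 9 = 1112.22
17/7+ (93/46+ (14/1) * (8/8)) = 5941/322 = 18.45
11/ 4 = 2.75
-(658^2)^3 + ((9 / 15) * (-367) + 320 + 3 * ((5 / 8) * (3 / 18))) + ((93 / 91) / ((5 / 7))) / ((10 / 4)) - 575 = -422044947331580655239 / 5200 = -81162489871457818.32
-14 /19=-0.74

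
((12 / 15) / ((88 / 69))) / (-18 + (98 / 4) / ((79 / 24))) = -1817 / 30580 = -0.06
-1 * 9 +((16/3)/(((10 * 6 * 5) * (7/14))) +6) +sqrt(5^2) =458/225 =2.04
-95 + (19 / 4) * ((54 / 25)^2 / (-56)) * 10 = -346351 / 3500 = -98.96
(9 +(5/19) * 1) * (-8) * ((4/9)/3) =-5632/513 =-10.98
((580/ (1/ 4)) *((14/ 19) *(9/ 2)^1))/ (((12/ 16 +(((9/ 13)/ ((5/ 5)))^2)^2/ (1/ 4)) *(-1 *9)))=-265046080/ 517503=-512.16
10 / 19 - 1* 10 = -180 / 19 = -9.47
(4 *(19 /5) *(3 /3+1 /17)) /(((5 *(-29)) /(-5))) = 1368 /2465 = 0.55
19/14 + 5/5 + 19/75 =2741/1050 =2.61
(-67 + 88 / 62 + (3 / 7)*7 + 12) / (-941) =0.05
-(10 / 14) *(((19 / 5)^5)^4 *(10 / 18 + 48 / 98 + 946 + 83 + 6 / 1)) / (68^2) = -1073419282053682382169462542156 / 17016277313232421875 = -63081910472.80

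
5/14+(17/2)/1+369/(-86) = 2749/602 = 4.57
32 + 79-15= 96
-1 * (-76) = 76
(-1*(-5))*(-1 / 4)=-5 / 4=-1.25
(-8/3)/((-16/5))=0.83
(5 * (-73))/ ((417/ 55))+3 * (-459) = -594284/ 417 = -1425.14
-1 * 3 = -3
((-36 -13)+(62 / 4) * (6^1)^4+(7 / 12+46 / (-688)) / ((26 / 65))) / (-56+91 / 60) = -29545115 / 80324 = -367.82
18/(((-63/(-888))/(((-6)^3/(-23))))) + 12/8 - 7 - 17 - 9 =757089/322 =2351.21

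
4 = 4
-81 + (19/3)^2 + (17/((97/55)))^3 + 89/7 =49876229050/57498399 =867.44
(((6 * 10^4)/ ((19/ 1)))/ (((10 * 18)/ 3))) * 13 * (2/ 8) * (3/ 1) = 9750/ 19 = 513.16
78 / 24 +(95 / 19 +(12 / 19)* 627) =1617 / 4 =404.25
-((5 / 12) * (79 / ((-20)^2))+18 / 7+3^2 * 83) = -5037673 / 6720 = -749.65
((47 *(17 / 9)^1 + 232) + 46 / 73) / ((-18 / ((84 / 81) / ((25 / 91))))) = -53804842 / 798255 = -67.40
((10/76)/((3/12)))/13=10/247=0.04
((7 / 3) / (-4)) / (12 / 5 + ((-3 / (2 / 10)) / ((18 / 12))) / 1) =35 / 456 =0.08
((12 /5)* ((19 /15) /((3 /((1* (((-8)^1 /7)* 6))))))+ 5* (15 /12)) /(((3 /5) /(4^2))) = -652 /35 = -18.63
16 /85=0.19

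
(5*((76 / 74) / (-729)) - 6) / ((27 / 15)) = -810140 / 242757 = -3.34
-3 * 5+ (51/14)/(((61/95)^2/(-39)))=-18732135/52094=-359.58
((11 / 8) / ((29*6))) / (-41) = -11 / 57072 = -0.00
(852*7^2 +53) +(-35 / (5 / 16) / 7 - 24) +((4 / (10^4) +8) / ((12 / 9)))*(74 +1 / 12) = 1688220889 / 40000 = 42205.52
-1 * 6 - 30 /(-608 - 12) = -369 /62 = -5.95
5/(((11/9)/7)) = 315/11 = 28.64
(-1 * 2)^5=-32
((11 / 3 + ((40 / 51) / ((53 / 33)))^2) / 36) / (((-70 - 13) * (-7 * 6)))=9510611 / 305633334888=0.00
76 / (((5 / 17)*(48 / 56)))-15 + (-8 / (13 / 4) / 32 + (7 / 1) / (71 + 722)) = 3406711 / 11895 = 286.40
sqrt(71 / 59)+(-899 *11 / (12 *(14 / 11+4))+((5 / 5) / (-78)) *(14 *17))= -49715 / 312+sqrt(4189) / 59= -158.25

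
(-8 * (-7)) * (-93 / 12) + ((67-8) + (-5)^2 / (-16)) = -6025 / 16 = -376.56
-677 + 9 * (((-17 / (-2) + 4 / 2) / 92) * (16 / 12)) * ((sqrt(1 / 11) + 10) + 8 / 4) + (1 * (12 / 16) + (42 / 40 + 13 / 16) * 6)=-596749 / 920 + 63 * sqrt(11) / 506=-648.23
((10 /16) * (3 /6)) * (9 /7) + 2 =269 /112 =2.40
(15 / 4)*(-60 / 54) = -25 / 6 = -4.17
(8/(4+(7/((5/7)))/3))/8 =15/109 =0.14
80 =80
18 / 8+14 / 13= 173 / 52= 3.33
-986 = -986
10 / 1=10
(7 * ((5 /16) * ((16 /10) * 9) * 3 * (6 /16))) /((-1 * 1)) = -567 /16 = -35.44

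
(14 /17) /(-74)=-7 /629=-0.01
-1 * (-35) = 35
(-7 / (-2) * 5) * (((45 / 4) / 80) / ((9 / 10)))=175 / 64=2.73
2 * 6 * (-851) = -10212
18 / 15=6 / 5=1.20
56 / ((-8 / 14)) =-98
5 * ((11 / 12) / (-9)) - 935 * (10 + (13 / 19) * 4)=-24438205 / 2052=-11909.46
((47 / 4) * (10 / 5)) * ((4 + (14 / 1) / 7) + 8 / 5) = 893 / 5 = 178.60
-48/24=-2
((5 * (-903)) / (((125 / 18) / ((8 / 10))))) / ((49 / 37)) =-343656 / 875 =-392.75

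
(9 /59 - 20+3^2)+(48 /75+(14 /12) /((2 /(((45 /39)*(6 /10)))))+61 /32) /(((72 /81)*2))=-90204389 /9817600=-9.19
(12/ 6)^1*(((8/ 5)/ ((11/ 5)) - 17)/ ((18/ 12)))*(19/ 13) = -31.71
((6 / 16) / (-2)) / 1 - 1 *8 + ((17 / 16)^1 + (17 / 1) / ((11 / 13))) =1141 / 88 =12.97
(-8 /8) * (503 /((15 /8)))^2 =-16192576 /225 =-71967.00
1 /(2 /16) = 8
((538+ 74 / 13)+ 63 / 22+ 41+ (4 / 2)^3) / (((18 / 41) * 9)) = 6983489 / 46332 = 150.73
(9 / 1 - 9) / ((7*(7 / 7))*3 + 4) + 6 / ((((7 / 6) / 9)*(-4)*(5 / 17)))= -1377 / 35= -39.34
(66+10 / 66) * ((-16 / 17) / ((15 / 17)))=-34928 / 495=-70.56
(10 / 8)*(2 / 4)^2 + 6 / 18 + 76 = 3679 / 48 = 76.65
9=9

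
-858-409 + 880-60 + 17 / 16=-7135 / 16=-445.94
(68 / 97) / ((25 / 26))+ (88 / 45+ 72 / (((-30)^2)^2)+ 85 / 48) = 38896951 / 8730000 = 4.46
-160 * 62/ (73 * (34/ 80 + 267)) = -396800/ 780881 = -0.51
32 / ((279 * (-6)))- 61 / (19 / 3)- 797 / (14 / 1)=-14823341 / 222642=-66.58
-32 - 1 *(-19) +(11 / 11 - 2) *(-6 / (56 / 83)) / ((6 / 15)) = 517 / 56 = 9.23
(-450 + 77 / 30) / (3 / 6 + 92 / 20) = -13423 / 153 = -87.73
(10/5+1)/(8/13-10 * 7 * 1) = -39/902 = -0.04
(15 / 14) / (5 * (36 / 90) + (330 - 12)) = 0.00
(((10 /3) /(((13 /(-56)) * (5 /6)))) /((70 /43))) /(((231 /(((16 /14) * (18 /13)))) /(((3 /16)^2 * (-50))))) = 11610 /91091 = 0.13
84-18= 66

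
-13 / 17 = -0.76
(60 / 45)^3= 64 / 27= 2.37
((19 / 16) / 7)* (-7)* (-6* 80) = 570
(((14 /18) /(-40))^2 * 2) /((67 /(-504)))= -343 /60300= -0.01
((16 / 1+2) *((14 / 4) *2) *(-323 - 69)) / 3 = -16464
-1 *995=-995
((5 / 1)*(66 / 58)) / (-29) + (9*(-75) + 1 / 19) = -10788119 / 15979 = -675.14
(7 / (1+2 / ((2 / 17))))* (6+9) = 5.83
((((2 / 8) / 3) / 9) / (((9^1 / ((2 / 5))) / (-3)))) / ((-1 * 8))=1 / 6480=0.00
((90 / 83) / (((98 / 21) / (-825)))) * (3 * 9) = -3007125 / 581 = -5175.77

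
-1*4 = -4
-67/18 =-3.72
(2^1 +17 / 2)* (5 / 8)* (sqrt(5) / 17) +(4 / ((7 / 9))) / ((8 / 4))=105* sqrt(5) / 272 +18 / 7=3.43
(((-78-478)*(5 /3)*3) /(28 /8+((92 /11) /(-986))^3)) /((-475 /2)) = 354693799254608 /106057255114215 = 3.34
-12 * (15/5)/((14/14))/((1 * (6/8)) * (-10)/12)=288/5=57.60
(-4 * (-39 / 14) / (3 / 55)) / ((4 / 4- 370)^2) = 1430 / 953127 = 0.00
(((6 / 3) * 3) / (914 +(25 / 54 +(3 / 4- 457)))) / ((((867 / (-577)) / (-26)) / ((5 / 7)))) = 16202160 / 100112201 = 0.16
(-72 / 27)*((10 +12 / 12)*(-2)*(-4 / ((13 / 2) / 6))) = -2816 / 13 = -216.62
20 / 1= 20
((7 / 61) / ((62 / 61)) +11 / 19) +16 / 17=32703 / 20026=1.63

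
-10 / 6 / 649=-5 / 1947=-0.00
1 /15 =0.07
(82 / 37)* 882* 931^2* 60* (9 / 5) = 6770263236912 / 37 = 182980087484.11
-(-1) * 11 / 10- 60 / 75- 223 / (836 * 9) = 10171 / 37620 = 0.27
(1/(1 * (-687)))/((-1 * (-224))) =-1/153888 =-0.00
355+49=404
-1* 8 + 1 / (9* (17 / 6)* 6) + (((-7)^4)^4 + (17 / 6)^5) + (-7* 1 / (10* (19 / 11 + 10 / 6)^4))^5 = 78794170619852338757752633668425717374548933801071250354269 / 2370966666764964163692654104219453541580800000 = 33232930569775.60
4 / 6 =2 / 3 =0.67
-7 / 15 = -0.47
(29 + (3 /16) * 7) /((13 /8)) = 18.65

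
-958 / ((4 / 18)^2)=-38799 / 2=-19399.50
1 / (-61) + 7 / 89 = 338 / 5429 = 0.06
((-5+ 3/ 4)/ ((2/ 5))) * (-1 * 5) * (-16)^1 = -850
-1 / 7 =-0.14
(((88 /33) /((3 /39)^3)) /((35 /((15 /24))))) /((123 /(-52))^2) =5940688 /317709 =18.70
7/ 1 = 7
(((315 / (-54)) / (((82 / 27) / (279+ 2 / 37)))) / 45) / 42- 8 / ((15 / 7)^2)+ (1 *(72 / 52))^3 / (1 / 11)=163020334861 / 5999128200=27.17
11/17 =0.65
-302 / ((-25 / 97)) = 29294 / 25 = 1171.76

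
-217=-217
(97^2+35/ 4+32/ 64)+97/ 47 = 1771019/ 188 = 9420.31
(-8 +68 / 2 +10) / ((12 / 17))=51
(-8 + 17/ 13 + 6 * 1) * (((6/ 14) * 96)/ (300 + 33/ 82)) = -23616/ 249067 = -0.09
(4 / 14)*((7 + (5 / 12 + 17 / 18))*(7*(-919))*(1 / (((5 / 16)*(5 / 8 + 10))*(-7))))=2529088 / 3825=661.20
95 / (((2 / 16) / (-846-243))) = -827640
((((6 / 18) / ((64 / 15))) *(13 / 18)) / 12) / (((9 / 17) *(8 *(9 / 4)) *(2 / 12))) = 1105 / 373248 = 0.00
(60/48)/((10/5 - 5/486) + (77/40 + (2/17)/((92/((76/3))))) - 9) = -4750650/19203619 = -0.25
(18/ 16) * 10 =45/ 4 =11.25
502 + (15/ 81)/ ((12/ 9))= 18077/ 36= 502.14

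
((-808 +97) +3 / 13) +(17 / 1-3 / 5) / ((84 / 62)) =-953677 / 1365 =-698.66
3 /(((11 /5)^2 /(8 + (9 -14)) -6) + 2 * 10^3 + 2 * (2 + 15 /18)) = 0.00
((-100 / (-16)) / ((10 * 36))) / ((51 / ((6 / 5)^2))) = 1 / 2040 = 0.00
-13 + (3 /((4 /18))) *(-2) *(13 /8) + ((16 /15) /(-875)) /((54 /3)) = -56.88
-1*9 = -9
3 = 3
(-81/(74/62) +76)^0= 1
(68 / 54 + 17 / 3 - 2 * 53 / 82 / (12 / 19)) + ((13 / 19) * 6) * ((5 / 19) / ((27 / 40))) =10357805 / 1598508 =6.48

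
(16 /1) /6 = 8 /3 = 2.67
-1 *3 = -3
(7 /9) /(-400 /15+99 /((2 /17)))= 14 /14667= 0.00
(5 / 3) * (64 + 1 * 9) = 121.67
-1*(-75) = 75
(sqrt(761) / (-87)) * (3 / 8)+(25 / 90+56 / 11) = 1063 / 198- sqrt(761) / 232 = 5.25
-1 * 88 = -88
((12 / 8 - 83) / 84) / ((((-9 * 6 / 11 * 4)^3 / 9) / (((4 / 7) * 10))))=1084765 / 164602368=0.01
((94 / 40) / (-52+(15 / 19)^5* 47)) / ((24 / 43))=-5004196079 / 44671931040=-0.11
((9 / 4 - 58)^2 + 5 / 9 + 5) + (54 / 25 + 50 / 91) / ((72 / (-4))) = 1019971963 / 327600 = 3113.47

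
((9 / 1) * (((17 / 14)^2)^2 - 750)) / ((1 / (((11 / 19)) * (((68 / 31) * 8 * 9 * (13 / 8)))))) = -5656953528369 / 5656756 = -1000034.92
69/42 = 23/14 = 1.64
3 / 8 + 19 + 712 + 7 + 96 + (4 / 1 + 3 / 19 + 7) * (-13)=689.32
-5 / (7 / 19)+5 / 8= -725 / 56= -12.95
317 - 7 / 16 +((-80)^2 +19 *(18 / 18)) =107769 / 16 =6735.56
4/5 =0.80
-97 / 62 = -1.56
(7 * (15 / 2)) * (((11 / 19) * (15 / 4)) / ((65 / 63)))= 110.47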